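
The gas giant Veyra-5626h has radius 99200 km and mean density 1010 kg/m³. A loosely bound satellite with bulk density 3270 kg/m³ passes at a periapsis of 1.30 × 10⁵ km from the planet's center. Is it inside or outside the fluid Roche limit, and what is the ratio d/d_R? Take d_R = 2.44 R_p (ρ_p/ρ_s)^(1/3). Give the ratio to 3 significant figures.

inside; d/d_R ≈ 0.795

d_R = 2.44 × (99200 km) × (1010/3270)^(1/3) = 1.636 × 10⁵ km
d/d_R = (1.30 × 10⁵) / (1.636 × 10⁵) = 0.795
Since d/d_R < 1, the body is inside the Roche limit.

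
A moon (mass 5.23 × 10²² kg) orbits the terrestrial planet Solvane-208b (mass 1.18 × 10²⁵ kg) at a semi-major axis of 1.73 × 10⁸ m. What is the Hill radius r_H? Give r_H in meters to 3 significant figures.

1.97 × 10⁷ m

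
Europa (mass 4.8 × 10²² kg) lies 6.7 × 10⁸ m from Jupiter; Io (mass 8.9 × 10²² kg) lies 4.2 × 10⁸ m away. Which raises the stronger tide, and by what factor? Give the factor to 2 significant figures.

Tidal acceleration ∝ M/d³, so compare M/d³ for each.
Europa: (4.8 × 10²²) / (6.7 × 10⁸)³ = 1.596 × 10⁻⁴
Io: (8.9 × 10²²) / (4.2 × 10⁸)³ = 1.201 × 10⁻³
Ratio (larger/smaller) = 7.5

Io, by a factor of ≈ 7.5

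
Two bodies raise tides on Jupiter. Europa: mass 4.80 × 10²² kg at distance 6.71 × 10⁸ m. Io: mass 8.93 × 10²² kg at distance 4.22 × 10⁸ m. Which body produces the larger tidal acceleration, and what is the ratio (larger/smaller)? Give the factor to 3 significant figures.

Io, by a factor of ≈ 7.48

Compare M/d³ for the two perturbers:
Europa: (4.80 × 10²²) / (6.71 × 10⁸)³ = 1.589 × 10⁻⁴
Io: (8.93 × 10²²) / (4.22 × 10⁸)³ = 1.188 × 10⁻³
Ratio (larger/smaller) = 7.48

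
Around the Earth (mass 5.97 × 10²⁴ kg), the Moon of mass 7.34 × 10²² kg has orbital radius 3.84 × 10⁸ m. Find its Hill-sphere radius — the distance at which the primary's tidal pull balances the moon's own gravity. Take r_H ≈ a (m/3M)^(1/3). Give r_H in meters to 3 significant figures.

r_H ≈ a (m/3M)^(1/3)
    = (3.84 × 10⁸) × (7.34 × 10²² / (3 × 5.97 × 10²⁴))^(1/3)
    = 6.15 × 10⁷ m

6.15 × 10⁷ m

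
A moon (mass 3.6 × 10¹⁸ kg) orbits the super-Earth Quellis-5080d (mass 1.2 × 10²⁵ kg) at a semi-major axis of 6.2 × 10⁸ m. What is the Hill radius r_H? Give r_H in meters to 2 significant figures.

r_H ≈ a (m/3M)^(1/3)
    = (6.2 × 10⁸) × (3.6 × 10¹⁸ / (3 × 1.2 × 10²⁵))^(1/3)
    = 2.9 × 10⁶ m

2.9 × 10⁶ m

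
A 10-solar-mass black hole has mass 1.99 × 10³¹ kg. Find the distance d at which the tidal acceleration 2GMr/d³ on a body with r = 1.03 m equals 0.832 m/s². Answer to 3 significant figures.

1.49 × 10⁷ m

2GMr/d³ = a_tidal  ⇒  d = (2GMr / a_tidal)^(1/3)
d = (2 × 6.674×10⁻¹¹ × (1.99 × 10³¹) × (1.03) / (0.832))^(1/3)
  = 1.49 × 10⁷ m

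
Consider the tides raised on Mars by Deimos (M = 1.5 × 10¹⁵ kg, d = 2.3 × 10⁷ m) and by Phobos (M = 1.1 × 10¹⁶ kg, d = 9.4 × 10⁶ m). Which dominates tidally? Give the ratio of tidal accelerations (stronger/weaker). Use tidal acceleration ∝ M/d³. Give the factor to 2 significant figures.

Tidal stretch scales as M/d³; compute that for each body.
Deimos: (1.5 × 10¹⁵) / (2.3 × 10⁷)³ = 1.233 × 10⁻⁷
Phobos: (1.1 × 10¹⁶) / (9.4 × 10⁶)³ = 1.324 × 10⁻⁵
Ratio (larger/smaller) = 110

Phobos, by a factor of ≈ 110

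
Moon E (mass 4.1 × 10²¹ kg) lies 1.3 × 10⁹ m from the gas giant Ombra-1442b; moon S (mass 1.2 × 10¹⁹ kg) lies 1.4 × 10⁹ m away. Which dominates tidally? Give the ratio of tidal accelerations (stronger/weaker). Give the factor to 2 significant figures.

Moon E, by a factor of ≈ 430

The tide-raising term goes as M/d³ (the gradient of a 1/d² field).
Moon E: (4.1 × 10²¹) / (1.3 × 10⁹)³ = 1.866 × 10⁻⁶
Moon S: (1.2 × 10¹⁹) / (1.4 × 10⁹)³ = 4.373 × 10⁻⁹
Ratio (larger/smaller) = 430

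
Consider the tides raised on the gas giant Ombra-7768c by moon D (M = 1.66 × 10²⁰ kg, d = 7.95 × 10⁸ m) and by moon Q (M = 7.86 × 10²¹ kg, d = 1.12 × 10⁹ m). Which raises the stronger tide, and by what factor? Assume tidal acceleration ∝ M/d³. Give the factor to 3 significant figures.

Compare M/d³ for the two perturbers:
Moon D: (1.66 × 10²⁰) / (7.95 × 10⁸)³ = 3.304 × 10⁻⁷
Moon Q: (7.86 × 10²¹) / (1.12 × 10⁹)³ = 5.595 × 10⁻⁶
Ratio (larger/smaller) = 16.9

Moon Q, by a factor of ≈ 16.9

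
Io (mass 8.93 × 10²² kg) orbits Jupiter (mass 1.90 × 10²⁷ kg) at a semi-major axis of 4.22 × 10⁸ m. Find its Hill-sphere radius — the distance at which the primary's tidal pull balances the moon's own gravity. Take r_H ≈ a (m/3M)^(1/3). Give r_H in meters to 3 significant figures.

1.06 × 10⁷ m

r_H ≈ a (m/3M)^(1/3)
    = (4.22 × 10⁸) × (8.93 × 10²² / (3 × 1.90 × 10²⁷))^(1/3)
    = 1.06 × 10⁷ m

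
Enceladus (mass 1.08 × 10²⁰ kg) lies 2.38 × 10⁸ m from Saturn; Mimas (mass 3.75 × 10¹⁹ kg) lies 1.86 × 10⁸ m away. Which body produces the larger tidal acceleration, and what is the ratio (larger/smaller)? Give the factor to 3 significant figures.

Tidal acceleration ∝ M/d³, so compare M/d³ for each.
Enceladus: (1.08 × 10²⁰) / (2.38 × 10⁸)³ = 8.011 × 10⁻⁶
Mimas: (3.75 × 10¹⁹) / (1.86 × 10⁸)³ = 5.828 × 10⁻⁶
Ratio (larger/smaller) = 1.37

Enceladus, by a factor of ≈ 1.37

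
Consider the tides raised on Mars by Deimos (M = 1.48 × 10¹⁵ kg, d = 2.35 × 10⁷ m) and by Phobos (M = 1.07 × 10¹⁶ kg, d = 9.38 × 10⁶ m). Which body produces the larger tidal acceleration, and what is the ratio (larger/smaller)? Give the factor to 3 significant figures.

Tidal stretch scales as M/d³; compute that for each body.
Deimos: (1.48 × 10¹⁵) / (2.35 × 10⁷)³ = 1.140 × 10⁻⁷
Phobos: (1.07 × 10¹⁶) / (9.38 × 10⁶)³ = 1.297 × 10⁻⁵
Ratio (larger/smaller) = 114

Phobos, by a factor of ≈ 114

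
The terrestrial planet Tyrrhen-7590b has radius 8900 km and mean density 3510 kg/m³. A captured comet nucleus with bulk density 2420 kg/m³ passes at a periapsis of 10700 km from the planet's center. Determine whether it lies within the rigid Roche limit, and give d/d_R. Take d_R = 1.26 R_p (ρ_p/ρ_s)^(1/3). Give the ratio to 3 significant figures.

d_R = 1.26 × (8900 km) × (3510/2420)^(1/3) = 12690 km
d/d_R = (10700) / (12690) = 0.843
Since d/d_R < 1, the body is inside the Roche limit.

inside; d/d_R ≈ 0.843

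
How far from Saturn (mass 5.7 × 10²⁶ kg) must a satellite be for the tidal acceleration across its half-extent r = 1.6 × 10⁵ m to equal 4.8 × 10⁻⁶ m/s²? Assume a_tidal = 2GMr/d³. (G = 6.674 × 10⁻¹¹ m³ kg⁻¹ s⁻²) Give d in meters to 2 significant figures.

1.4 × 10⁹ m

2GMr/d³ = a_tidal  ⇒  d = (2GMr / a_tidal)^(1/3)
d = (2 × 6.674×10⁻¹¹ × (5.7 × 10²⁶) × (1.6 × 10⁵) / (4.8 × 10⁻⁶))^(1/3)
  = 1.4 × 10⁹ m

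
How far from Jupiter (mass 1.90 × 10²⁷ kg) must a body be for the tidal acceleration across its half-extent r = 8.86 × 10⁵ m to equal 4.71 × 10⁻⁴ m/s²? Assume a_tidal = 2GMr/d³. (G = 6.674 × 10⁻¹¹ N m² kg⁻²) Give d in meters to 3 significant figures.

7.81 × 10⁸ m

2GMr/d³ = a_tidal  ⇒  d = (2GMr / a_tidal)^(1/3)
d = (2 × 6.674×10⁻¹¹ × (1.90 × 10²⁷) × (8.86 × 10⁵) / (4.71 × 10⁻⁴))^(1/3)
  = 7.81 × 10⁸ m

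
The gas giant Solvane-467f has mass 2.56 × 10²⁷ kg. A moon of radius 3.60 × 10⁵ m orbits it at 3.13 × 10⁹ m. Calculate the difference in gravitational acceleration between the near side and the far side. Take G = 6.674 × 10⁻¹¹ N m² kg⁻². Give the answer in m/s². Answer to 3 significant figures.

8.02 × 10⁻⁶ m/s²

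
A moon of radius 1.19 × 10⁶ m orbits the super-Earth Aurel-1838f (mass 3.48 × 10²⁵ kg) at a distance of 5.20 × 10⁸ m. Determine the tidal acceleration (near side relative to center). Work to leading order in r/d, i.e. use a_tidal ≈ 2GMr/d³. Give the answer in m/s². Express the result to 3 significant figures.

a_tidal = 2GMr/d³
        = 2 × (6.674 × 10⁻¹¹) × (3.48 × 10²⁵) × (1.19 × 10⁶) / (5.20 × 10⁸)³
        = 3.93 × 10⁻⁵ m/s²

3.93 × 10⁻⁵ m/s²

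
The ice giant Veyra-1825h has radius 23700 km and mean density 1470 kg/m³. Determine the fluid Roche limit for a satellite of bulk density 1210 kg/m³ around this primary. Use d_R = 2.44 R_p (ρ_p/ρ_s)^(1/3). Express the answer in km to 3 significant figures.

d_R = 2.44 × 23700 km × (1470/1210)^(1/3)
    = 61700 km

61700 km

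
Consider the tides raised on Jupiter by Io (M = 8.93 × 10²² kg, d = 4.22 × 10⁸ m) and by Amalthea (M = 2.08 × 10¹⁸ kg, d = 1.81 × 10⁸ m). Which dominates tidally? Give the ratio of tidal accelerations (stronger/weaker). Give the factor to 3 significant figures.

Io, by a factor of ≈ 3390

Tidal acceleration ∝ M/d³, so compare M/d³ for each.
Io: (8.93 × 10²²) / (4.22 × 10⁸)³ = 1.188 × 10⁻³
Amalthea: (2.08 × 10¹⁸) / (1.81 × 10⁸)³ = 3.508 × 10⁻⁷
Ratio (larger/smaller) = 3390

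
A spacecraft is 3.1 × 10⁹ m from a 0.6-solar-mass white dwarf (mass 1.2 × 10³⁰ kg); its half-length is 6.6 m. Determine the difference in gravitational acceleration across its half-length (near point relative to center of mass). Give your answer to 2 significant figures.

3.5 × 10⁻⁸ m/s²

Since r ≪ d, expand the inverse-square field across one radius to get the leading 2GMr/d³ term.
Δg = 2GMr/d³
   = 2 × (6.674 × 10⁻¹¹) × (1.2 × 10³⁰) × (6.6) / (3.1 × 10⁹)³
   = 3.5 × 10⁻⁸ m/s²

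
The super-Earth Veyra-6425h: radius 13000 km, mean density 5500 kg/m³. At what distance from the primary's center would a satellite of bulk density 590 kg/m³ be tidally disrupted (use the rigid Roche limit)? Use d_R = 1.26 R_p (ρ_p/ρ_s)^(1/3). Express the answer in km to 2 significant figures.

34000 km

d_R = 1.26 × 13000 km × (5500/590)^(1/3)
    = 34000 km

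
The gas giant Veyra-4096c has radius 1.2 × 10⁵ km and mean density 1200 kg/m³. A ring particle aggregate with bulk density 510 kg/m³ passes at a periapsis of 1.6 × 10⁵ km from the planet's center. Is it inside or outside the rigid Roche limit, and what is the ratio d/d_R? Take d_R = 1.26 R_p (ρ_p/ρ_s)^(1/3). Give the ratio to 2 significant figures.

d_R = 1.26 × (1.2 × 10⁵ km) × (1200/510)^(1/3) = 2.011 × 10⁵ km
d/d_R = (1.6 × 10⁵) / (2.011 × 10⁵) = 0.80
Since d/d_R < 1, the body is inside the Roche limit.

inside; d/d_R ≈ 0.80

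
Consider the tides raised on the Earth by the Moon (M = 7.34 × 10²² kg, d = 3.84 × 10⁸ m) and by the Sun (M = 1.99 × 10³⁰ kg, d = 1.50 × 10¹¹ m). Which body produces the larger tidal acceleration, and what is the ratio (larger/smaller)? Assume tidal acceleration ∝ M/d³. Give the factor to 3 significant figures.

The Moon, by a factor of ≈ 2.20

The tide-raising term goes as M/d³ (the gradient of a 1/d² field).
The Moon: (7.34 × 10²²) / (3.84 × 10⁸)³ = 1.296 × 10⁻³
The Sun: (1.99 × 10³⁰) / (1.50 × 10¹¹)³ = 5.896 × 10⁻⁴
Ratio (larger/smaller) = 2.20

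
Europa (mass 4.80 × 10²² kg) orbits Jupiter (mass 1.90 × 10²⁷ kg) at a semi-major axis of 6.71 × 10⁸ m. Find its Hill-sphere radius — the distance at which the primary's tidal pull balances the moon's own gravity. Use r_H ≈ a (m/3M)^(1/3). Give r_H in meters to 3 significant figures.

1.37 × 10⁷ m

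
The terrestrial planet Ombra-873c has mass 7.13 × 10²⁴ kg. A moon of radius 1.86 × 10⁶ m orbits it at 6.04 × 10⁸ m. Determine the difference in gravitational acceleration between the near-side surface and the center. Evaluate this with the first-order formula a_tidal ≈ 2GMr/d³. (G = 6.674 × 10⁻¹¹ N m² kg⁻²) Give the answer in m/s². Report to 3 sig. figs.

8.03 × 10⁻⁶ m/s²

Δg = 2GMr/d³
   = 2 × (6.674 × 10⁻¹¹) × (7.13 × 10²⁴) × (1.86 × 10⁶) / (6.04 × 10⁸)³
   = 8.03 × 10⁻⁶ m/s²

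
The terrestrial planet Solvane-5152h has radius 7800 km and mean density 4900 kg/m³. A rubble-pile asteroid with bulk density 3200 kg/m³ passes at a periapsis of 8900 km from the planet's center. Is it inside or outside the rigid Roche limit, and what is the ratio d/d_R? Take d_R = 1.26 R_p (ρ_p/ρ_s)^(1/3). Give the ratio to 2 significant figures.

inside; d/d_R ≈ 0.79

d_R = 1.26 × (7800 km) × (4900/3200)^(1/3) = 11330 km
d/d_R = (8900) / (11330) = 0.79
Since d/d_R < 1, the body is inside the Roche limit.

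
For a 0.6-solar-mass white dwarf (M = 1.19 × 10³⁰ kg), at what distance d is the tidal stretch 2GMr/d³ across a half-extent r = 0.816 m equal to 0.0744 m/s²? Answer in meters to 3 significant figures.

2GMr/d³ = a_tidal  ⇒  d = (2GMr / a_tidal)^(1/3)
d = (2 × 6.674×10⁻¹¹ × (1.19 × 10³⁰) × (0.816) / (0.0744))^(1/3)
  = 1.20 × 10⁷ m

1.20 × 10⁷ m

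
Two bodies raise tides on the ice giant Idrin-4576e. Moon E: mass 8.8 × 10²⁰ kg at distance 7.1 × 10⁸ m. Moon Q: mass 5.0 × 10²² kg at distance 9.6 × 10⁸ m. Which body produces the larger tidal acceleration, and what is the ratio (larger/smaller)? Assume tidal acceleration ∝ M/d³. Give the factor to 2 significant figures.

Moon Q, by a factor of ≈ 23

Compare M/d³ for the two perturbers:
Moon E: (8.8 × 10²⁰) / (7.1 × 10⁸)³ = 2.459 × 10⁻⁶
Moon Q: (5.0 × 10²²) / (9.6 × 10⁸)³ = 5.651 × 10⁻⁵
Ratio (larger/smaller) = 23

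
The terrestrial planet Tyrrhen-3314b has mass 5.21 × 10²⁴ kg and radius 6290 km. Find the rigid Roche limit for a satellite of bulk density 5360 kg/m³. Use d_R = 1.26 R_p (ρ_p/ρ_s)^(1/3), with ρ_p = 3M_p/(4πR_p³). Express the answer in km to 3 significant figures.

ρ_p = 3M_p/(4πR_p³) = 3 × (5.21 × 10²⁴) / (4π × (6.29 × 10⁶ m)³) = 5000 kg/m³
d_R = 1.26 × 6290 km × (5000/5360)^(1/3)
    = 7740 km

7740 km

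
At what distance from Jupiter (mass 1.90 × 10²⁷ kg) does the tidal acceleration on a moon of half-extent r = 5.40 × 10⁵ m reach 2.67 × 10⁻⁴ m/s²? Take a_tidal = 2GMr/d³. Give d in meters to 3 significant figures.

2GMr/d³ = a_tidal  ⇒  d = (2GMr / a_tidal)^(1/3)
d = (2 × 6.674×10⁻¹¹ × (1.90 × 10²⁷) × (5.40 × 10⁵) / (2.67 × 10⁻⁴))^(1/3)
  = 8.00 × 10⁸ m

8.00 × 10⁸ m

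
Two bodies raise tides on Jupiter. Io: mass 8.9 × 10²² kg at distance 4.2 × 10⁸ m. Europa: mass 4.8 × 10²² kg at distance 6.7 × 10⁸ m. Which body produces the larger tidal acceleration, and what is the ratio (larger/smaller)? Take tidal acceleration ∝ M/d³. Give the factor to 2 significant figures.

Io, by a factor of ≈ 7.5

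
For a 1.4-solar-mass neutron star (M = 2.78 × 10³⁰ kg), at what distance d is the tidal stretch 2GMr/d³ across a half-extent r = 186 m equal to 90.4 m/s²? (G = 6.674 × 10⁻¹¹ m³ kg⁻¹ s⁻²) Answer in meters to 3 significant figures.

9.14 × 10⁶ m

2GMr/d³ = a_tidal  ⇒  d = (2GMr / a_tidal)^(1/3)
d = (2 × 6.674×10⁻¹¹ × (2.78 × 10³⁰) × (186) / (90.4))^(1/3)
  = 9.14 × 10⁶ m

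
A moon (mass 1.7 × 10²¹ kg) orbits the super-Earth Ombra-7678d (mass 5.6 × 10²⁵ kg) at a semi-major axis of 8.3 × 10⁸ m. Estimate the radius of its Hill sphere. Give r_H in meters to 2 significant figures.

r_H ≈ a (m/3M)^(1/3)
    = (8.3 × 10⁸) × (1.7 × 10²¹ / (3 × 5.6 × 10²⁵))^(1/3)
    = 1.8 × 10⁷ m

1.8 × 10⁷ m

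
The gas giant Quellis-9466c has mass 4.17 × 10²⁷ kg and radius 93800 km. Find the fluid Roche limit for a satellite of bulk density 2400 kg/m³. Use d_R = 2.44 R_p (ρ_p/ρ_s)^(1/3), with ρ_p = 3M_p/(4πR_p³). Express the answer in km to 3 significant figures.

1.82 × 10⁵ km

ρ_p = 3M_p/(4πR_p³) = 3 × (4.17 × 10²⁷) / (4π × (9.38 × 10⁷ m)³) = 1210 kg/m³
d_R = 2.44 × 93800 km × (1210/2400)^(1/3)
    = 1.82 × 10⁵ km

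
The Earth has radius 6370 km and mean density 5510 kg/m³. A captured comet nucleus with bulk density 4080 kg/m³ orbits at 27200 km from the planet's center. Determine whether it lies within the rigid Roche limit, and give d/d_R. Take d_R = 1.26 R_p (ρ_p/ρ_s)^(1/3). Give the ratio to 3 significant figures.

outside; d/d_R ≈ 3.07

d_R = 1.26 × (6370 km) × (5510/4080)^(1/3) = 8872 km
d/d_R = (27200) / (8872) = 3.07
Since d/d_R > 1, the body is outside the Roche limit.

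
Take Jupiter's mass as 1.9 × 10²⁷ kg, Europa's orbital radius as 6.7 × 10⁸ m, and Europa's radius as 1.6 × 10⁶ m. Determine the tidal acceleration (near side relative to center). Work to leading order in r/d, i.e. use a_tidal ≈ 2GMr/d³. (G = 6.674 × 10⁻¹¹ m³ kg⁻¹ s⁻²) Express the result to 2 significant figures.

1.3 × 10⁻³ m/s²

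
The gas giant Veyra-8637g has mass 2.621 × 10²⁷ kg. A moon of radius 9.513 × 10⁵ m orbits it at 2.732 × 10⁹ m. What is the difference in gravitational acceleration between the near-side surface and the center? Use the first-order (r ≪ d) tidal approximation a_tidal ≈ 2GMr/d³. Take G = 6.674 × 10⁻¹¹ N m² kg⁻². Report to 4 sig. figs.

Δg = 2GMr/d³
   = 2 × (6.674 × 10⁻¹¹) × (2.621 × 10²⁷) × (9.513 × 10⁵) / (2.732 × 10⁹)³
   = 1.632 × 10⁻⁵ m/s²

1.632 × 10⁻⁵ m/s²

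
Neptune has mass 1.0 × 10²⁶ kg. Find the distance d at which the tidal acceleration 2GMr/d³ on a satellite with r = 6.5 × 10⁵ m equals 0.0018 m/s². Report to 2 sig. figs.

2GMr/d³ = a_tidal  ⇒  d = (2GMr / a_tidal)^(1/3)
d = (2 × 6.674×10⁻¹¹ × (1.0 × 10²⁶) × (6.5 × 10⁵) / (0.0018))^(1/3)
  = 1.7 × 10⁸ m

1.7 × 10⁸ m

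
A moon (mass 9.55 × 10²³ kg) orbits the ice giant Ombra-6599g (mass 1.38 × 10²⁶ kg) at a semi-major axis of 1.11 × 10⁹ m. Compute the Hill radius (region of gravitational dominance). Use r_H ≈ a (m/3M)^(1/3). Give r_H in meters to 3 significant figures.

1.47 × 10⁸ m

r_H ≈ a (m/3M)^(1/3)
    = (1.11 × 10⁹) × (9.55 × 10²³ / (3 × 1.38 × 10²⁶))^(1/3)
    = 1.47 × 10⁸ m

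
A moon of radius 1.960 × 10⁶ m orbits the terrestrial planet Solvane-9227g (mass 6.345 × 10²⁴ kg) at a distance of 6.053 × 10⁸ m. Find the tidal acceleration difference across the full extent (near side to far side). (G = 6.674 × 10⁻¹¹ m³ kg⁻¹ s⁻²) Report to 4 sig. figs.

1.497 × 10⁻⁵ m/s²

Δa = 4GMr/d³
   = 4 × (6.674 × 10⁻¹¹) × (6.345 × 10²⁴) × (1.960 × 10⁶) / (6.053 × 10⁸)³
   = 1.497 × 10⁻⁵ m/s²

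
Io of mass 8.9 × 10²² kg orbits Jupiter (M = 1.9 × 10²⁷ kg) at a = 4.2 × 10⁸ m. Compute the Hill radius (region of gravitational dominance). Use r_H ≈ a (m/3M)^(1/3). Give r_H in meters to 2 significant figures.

r_H ≈ a (m/3M)^(1/3)
    = (4.2 × 10⁸) × (8.9 × 10²² / (3 × 1.9 × 10²⁷))^(1/3)
    = 1.0 × 10⁷ m

1.0 × 10⁷ m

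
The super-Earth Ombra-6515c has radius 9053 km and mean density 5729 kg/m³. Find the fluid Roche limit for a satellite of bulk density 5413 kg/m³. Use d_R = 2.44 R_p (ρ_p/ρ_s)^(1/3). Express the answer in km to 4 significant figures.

d_R = 2.44 × 9053 km × (5729/5413)^(1/3)
    = 22510 km

22510 km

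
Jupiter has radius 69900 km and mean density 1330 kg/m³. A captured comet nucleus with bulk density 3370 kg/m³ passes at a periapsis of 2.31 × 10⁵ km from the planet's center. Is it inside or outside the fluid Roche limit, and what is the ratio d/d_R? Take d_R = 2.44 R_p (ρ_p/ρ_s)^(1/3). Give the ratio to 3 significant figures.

outside; d/d_R ≈ 1.85

d_R = 2.44 × (69900 km) × (1330/3370)^(1/3) = 1.251 × 10⁵ km
d/d_R = (2.31 × 10⁵) / (1.251 × 10⁵) = 1.85
Since d/d_R > 1, the body is outside the Roche limit.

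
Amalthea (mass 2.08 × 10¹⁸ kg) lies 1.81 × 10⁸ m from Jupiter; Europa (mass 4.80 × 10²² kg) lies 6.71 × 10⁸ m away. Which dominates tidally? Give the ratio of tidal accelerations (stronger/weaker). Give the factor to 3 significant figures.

Europa, by a factor of ≈ 453

The tide-raising term goes as M/d³ (the gradient of a 1/d² field).
Amalthea: (2.08 × 10¹⁸) / (1.81 × 10⁸)³ = 3.508 × 10⁻⁷
Europa: (4.80 × 10²²) / (6.71 × 10⁸)³ = 1.589 × 10⁻⁴
Ratio (larger/smaller) = 453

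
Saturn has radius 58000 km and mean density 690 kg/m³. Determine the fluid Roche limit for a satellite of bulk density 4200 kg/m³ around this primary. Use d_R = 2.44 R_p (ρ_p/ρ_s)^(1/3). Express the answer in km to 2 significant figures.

78000 km

d_R = 2.44 × 58000 km × (690/4200)^(1/3)
    = 78000 km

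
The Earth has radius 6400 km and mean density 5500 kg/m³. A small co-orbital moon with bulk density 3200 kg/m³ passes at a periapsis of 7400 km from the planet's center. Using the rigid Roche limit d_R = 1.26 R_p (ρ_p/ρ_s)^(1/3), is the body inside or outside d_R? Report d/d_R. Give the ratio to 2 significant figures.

inside; d/d_R ≈ 0.77

d_R = 1.26 × (6400 km) × (5500/3200)^(1/3) = 9660 km
d/d_R = (7400) / (9660) = 0.77
Since d/d_R < 1, the body is inside the Roche limit.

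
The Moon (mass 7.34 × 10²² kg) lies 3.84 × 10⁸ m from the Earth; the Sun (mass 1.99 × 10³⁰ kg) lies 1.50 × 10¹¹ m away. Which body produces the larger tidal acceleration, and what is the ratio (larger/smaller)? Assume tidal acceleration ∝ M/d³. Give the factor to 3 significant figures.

The Moon, by a factor of ≈ 2.20

Tidal stretch scales as M/d³; compute that for each body.
The Moon: (7.34 × 10²²) / (3.84 × 10⁸)³ = 1.296 × 10⁻³
The Sun: (1.99 × 10³⁰) / (1.50 × 10¹¹)³ = 5.896 × 10⁻⁴
Ratio (larger/smaller) = 2.20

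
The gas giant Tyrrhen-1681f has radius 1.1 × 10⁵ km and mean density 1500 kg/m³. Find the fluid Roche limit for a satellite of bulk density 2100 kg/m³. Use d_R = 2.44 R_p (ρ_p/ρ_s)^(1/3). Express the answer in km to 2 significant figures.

2.4 × 10⁵ km

d_R = 2.44 × 1.1 × 10⁵ km × (1500/2100)^(1/3)
    = 2.4 × 10⁵ km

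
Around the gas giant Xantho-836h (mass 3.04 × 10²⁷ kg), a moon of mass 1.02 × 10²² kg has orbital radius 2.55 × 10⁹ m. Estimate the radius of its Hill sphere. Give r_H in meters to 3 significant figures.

2.65 × 10⁷ m

r_H ≈ a (m/3M)^(1/3)
    = (2.55 × 10⁹) × (1.02 × 10²² / (3 × 3.04 × 10²⁷))^(1/3)
    = 2.65 × 10⁷ m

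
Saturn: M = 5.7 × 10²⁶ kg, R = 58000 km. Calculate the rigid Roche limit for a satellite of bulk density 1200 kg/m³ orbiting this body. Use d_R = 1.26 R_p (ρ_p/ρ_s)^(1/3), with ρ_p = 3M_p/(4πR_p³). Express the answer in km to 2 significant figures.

61000 km

ρ_p = 3M_p/(4πR_p³) = 3 × (5.7 × 10²⁶) / (4π × (5.8 × 10⁷ m)³) = 700 kg/m³
d_R = 1.26 × 58000 km × (700/1200)^(1/3)
    = 61000 km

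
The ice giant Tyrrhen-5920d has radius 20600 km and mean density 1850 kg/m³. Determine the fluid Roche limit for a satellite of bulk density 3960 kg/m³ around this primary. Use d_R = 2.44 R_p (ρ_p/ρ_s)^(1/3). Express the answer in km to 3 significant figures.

39000 km

d_R = 2.44 × 20600 km × (1850/3960)^(1/3)
    = 39000 km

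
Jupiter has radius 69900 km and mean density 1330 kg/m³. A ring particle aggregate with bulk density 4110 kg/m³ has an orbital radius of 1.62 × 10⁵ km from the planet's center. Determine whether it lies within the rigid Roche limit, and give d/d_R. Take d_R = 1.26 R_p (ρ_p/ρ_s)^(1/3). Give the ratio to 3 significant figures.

outside; d/d_R ≈ 2.68

d_R = 1.26 × (69900 km) × (1330/4110)^(1/3) = 60470 km
d/d_R = (1.62 × 10⁵) / (60470) = 2.68
Since d/d_R > 1, the body is outside the Roche limit.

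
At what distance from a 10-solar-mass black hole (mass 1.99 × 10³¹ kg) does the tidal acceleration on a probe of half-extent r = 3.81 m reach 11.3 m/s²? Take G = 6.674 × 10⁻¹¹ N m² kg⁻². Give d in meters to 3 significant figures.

9.64 × 10⁶ m

2GMr/d³ = a_tidal  ⇒  d = (2GMr / a_tidal)^(1/3)
d = (2 × 6.674×10⁻¹¹ × (1.99 × 10³¹) × (3.81) / (11.3))^(1/3)
  = 9.64 × 10⁶ m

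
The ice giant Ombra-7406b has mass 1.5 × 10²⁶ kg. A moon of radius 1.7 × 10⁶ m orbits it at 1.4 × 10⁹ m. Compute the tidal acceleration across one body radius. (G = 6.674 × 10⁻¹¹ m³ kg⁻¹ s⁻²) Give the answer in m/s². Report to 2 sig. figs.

1.2 × 10⁻⁵ m/s²

Since r ≪ d, expand the inverse-square field across one radius to get the leading 2GMr/d³ term.
Δg = 2GMr/d³
   = 2 × (6.674 × 10⁻¹¹) × (1.5 × 10²⁶) × (1.7 × 10⁶) / (1.4 × 10⁹)³
   = 1.2 × 10⁻⁵ m/s²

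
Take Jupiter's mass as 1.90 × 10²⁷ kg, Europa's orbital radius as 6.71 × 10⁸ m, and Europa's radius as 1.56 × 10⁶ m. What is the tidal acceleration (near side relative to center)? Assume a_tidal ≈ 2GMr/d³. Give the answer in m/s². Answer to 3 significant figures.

a_tidal = 2GMr/d³
        = 2 × (6.674 × 10⁻¹¹) × (1.90 × 10²⁷) × (1.56 × 10⁶) / (6.71 × 10⁸)³
        = 1.31 × 10⁻³ m/s²

1.31 × 10⁻³ m/s²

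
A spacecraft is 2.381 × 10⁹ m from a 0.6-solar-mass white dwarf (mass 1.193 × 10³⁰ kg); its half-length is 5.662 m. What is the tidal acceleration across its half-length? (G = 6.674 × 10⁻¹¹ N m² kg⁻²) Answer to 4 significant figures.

6.680 × 10⁻⁸ m/s²

The tidal stretch is the gradient of GM/d² times the body's extent r, hence the 1/d³ dependence.
Δa = 2GMr/d³
   = 2 × (6.674 × 10⁻¹¹) × (1.193 × 10³⁰) × (5.662) / (2.381 × 10⁹)³
   = 6.680 × 10⁻⁸ m/s²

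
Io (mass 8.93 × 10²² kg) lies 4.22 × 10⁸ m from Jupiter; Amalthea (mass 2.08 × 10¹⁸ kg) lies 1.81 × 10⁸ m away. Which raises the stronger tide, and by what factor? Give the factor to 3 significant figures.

Io, by a factor of ≈ 3390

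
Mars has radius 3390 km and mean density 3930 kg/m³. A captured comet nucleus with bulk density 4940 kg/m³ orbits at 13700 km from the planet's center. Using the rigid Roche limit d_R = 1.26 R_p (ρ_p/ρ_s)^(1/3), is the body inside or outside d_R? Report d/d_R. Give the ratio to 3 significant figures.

d_R = 1.26 × (3390 km) × (3930/4940)^(1/3) = 3958 km
d/d_R = (13700) / (3958) = 3.46
Since d/d_R > 1, the body is outside the Roche limit.

outside; d/d_R ≈ 3.46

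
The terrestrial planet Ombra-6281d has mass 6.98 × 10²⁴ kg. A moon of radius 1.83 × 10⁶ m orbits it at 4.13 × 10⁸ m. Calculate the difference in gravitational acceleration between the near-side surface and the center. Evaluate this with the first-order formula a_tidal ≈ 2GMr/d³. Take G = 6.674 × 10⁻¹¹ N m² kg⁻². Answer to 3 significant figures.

Δa = 2GMr/d³
   = 2 × (6.674 × 10⁻¹¹) × (6.98 × 10²⁴) × (1.83 × 10⁶) / (4.13 × 10⁸)³
   = 2.42 × 10⁻⁵ m/s²

2.42 × 10⁻⁵ m/s²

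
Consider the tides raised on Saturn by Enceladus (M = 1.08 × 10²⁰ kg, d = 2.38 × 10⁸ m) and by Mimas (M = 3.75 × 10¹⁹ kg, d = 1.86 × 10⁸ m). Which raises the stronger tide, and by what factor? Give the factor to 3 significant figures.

Enceladus, by a factor of ≈ 1.37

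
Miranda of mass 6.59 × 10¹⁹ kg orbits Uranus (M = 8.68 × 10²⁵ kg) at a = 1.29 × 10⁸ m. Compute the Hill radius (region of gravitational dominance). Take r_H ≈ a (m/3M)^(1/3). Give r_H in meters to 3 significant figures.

8.16 × 10⁵ m

r_H ≈ a (m/3M)^(1/3)
    = (1.29 × 10⁸) × (6.59 × 10¹⁹ / (3 × 8.68 × 10²⁵))^(1/3)
    = 8.16 × 10⁵ m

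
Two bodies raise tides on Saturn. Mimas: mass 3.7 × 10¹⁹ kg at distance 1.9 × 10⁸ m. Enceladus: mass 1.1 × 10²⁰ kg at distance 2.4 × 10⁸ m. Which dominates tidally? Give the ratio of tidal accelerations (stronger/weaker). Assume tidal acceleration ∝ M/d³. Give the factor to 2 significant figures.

Enceladus, by a factor of ≈ 1.5

The tide-raising term goes as M/d³ (the gradient of a 1/d² field).
Mimas: (3.7 × 10¹⁹) / (1.9 × 10⁸)³ = 5.394 × 10⁻⁶
Enceladus: (1.1 × 10²⁰) / (2.4 × 10⁸)³ = 7.957 × 10⁻⁶
Ratio (larger/smaller) = 1.5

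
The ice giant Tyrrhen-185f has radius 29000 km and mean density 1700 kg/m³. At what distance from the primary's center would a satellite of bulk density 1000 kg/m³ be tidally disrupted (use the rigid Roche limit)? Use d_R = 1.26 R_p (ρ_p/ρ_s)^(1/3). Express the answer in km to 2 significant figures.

d_R = 1.26 × 29000 km × (1700/1000)^(1/3)
    = 44000 km

44000 km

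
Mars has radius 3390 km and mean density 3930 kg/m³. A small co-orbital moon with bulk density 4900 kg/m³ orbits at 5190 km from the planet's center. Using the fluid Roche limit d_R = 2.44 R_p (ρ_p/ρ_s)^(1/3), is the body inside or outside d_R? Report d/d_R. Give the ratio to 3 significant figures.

d_R = 2.44 × (3390 km) × (3930/4900)^(1/3) = 7685 km
d/d_R = (5190) / (7685) = 0.675
Since d/d_R < 1, the body is inside the Roche limit.

inside; d/d_R ≈ 0.675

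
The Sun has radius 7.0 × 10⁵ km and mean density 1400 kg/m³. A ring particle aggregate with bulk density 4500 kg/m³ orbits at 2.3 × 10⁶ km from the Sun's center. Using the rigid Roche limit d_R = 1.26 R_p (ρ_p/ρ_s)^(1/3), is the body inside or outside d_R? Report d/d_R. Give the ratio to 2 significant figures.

outside; d/d_R ≈ 3.8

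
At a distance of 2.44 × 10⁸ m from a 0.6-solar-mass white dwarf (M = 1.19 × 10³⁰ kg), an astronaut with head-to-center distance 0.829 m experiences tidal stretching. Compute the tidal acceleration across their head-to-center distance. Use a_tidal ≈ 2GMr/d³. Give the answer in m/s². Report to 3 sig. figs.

9.06 × 10⁻⁶ m/s²

a_tidal = 2GMr/d³
        = 2 × (6.674 × 10⁻¹¹) × (1.19 × 10³⁰) × (0.829) / (2.44 × 10⁸)³
        = 9.06 × 10⁻⁶ m/s²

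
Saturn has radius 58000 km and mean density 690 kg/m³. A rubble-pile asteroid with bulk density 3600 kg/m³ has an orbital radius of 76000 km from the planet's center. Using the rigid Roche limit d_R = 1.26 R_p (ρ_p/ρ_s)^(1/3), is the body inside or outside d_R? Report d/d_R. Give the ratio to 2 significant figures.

outside; d/d_R ≈ 1.8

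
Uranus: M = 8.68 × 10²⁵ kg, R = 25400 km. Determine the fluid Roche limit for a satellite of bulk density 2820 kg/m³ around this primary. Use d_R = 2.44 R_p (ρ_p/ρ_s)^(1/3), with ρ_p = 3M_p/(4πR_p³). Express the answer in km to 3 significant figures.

ρ_p = 3M_p/(4πR_p³) = 3 × (8.68 × 10²⁵) / (4π × (2.54 × 10⁷ m)³) = 1260 kg/m³
d_R = 2.44 × 25400 km × (1260/2820)^(1/3)
    = 47400 km

47400 km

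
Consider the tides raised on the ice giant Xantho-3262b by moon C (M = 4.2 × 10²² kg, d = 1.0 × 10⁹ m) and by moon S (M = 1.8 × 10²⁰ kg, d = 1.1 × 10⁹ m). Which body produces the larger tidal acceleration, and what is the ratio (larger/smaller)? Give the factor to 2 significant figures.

Moon C, by a factor of ≈ 310

Compare M/d³ for the two perturbers:
Moon C: (4.2 × 10²²) / (1.0 × 10⁹)³ = 4.200 × 10⁻⁵
Moon S: (1.8 × 10²⁰) / (1.1 × 10⁹)³ = 1.352 × 10⁻⁷
Ratio (larger/smaller) = 310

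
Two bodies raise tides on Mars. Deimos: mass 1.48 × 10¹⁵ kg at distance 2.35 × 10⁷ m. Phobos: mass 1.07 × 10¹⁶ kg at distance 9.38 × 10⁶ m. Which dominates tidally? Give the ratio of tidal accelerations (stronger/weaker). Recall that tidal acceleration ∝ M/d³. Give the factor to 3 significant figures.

Compare M/d³ for the two perturbers:
Deimos: (1.48 × 10¹⁵) / (2.35 × 10⁷)³ = 1.140 × 10⁻⁷
Phobos: (1.07 × 10¹⁶) / (9.38 × 10⁶)³ = 1.297 × 10⁻⁵
Ratio (larger/smaller) = 114

Phobos, by a factor of ≈ 114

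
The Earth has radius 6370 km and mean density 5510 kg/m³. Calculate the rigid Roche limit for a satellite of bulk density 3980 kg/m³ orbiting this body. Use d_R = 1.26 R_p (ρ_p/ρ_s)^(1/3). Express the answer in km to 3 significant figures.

8950 km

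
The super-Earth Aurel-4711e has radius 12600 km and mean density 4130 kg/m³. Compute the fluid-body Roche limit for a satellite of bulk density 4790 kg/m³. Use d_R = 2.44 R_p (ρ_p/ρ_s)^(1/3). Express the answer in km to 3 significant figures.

29300 km

d_R = 2.44 × 12600 km × (4130/4790)^(1/3)
    = 29300 km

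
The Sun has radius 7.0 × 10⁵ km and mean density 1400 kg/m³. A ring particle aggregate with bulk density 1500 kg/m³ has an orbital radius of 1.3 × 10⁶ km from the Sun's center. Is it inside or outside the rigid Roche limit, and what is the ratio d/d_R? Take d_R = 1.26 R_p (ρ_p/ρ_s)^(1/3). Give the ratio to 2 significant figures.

outside; d/d_R ≈ 1.5

d_R = 1.26 × (7.0 × 10⁵ km) × (1400/1500)^(1/3) = 8.619 × 10⁵ km
d/d_R = (1.3 × 10⁶) / (8.619 × 10⁵) = 1.5
Since d/d_R > 1, the body is outside the Roche limit.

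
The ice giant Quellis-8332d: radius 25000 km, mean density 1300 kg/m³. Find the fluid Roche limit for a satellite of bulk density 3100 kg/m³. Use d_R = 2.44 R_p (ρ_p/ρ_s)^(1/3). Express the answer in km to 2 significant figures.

46000 km

d_R = 2.44 × 25000 km × (1300/3100)^(1/3)
    = 46000 km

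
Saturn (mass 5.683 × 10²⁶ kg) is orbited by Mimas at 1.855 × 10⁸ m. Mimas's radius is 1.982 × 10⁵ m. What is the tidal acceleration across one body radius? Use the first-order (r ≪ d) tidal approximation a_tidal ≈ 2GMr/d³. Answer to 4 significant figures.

2.355 × 10⁻³ m/s²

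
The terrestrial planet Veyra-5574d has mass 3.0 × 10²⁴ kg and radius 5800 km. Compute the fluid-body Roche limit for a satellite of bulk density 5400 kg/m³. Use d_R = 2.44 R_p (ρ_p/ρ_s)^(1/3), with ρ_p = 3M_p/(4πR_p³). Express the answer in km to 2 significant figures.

ρ_p = 3M_p/(4πR_p³) = 3 × (3.0 × 10²⁴) / (4π × (5.8 × 10⁶ m)³) = 3700 kg/m³
d_R = 2.44 × 5800 km × (3700/5400)^(1/3)
    = 12000 km

12000 km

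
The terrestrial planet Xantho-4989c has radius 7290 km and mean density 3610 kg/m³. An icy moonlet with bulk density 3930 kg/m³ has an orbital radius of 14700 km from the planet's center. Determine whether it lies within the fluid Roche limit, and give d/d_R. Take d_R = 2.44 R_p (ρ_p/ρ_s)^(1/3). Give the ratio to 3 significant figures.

inside; d/d_R ≈ 0.850

d_R = 2.44 × (7290 km) × (3610/3930)^(1/3) = 17290 km
d/d_R = (14700) / (17290) = 0.850
Since d/d_R < 1, the body is inside the Roche limit.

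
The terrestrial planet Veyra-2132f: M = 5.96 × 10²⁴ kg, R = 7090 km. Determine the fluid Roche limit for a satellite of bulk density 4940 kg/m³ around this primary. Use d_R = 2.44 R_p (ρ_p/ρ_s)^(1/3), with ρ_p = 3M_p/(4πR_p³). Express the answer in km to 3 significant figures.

16100 km

ρ_p = 3M_p/(4πR_p³) = 3 × (5.96 × 10²⁴) / (4π × (7.09 × 10⁶ m)³) = 3990 kg/m³
d_R = 2.44 × 7090 km × (3990/4940)^(1/3)
    = 16100 km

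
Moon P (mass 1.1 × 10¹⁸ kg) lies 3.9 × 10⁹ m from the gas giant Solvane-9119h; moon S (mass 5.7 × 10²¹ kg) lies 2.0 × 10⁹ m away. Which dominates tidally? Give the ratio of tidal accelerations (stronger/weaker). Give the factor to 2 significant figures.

Moon S, by a factor of ≈ 38000

Tidal acceleration ∝ M/d³, so compare M/d³ for each.
Moon P: (1.1 × 10¹⁸) / (3.9 × 10⁹)³ = 1.854 × 10⁻¹¹
Moon S: (5.7 × 10²¹) / (2.0 × 10⁹)³ = 7.125 × 10⁻⁷
Ratio (larger/smaller) = 38000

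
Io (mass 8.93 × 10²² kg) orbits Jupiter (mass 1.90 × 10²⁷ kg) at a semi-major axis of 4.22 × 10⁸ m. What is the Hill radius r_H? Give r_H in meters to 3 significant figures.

r_H ≈ a (m/3M)^(1/3)
    = (4.22 × 10⁸) × (8.93 × 10²² / (3 × 1.90 × 10²⁷))^(1/3)
    = 1.06 × 10⁷ m

1.06 × 10⁷ m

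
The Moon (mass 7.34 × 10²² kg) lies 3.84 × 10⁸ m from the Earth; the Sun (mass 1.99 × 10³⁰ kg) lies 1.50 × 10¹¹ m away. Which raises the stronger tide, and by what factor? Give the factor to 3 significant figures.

The tide-raising term goes as M/d³ (the gradient of a 1/d² field).
The Moon: (7.34 × 10²²) / (3.84 × 10⁸)³ = 1.296 × 10⁻³
The Sun: (1.99 × 10³⁰) / (1.50 × 10¹¹)³ = 5.896 × 10⁻⁴
Ratio (larger/smaller) = 2.20

The Moon, by a factor of ≈ 2.20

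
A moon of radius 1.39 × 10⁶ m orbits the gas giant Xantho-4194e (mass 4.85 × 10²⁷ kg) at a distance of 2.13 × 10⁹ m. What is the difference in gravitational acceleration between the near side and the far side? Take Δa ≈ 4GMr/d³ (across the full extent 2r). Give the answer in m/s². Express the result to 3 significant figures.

1.86 × 10⁻⁴ m/s²

Δg = 4GMr/d³
   = 4 × (6.674 × 10⁻¹¹) × (4.85 × 10²⁷) × (1.39 × 10⁶) / (2.13 × 10⁹)³
   = 1.86 × 10⁻⁴ m/s²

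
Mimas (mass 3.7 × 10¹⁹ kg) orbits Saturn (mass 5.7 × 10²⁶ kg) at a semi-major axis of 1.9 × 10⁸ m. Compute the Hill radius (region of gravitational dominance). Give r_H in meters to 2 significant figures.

5.3 × 10⁵ m

r_H ≈ a (m/3M)^(1/3)
    = (1.9 × 10⁸) × (3.7 × 10¹⁹ / (3 × 5.7 × 10²⁶))^(1/3)
    = 5.3 × 10⁵ m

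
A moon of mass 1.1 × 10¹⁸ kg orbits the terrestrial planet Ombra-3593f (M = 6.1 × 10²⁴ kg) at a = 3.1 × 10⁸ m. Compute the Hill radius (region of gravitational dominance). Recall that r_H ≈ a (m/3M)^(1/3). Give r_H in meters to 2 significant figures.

r_H ≈ a (m/3M)^(1/3)
    = (3.1 × 10⁸) × (1.1 × 10¹⁸ / (3 × 6.1 × 10²⁴))^(1/3)
    = 1.2 × 10⁶ m

1.2 × 10⁶ m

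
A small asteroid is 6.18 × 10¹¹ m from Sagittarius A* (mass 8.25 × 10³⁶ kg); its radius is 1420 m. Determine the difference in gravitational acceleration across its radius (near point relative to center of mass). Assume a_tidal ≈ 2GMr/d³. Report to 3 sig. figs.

Δg = 2GMr/d³
   = 2 × (6.674 × 10⁻¹¹) × (8.25 × 10³⁶) × (1420) / (6.18 × 10¹¹)³
   = 6.63 × 10⁻⁶ m/s²

6.63 × 10⁻⁶ m/s²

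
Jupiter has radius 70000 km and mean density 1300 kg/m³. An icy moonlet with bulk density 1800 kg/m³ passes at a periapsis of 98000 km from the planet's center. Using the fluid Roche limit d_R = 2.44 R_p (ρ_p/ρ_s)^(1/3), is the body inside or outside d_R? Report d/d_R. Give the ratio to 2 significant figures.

d_R = 2.44 × (70000 km) × (1300/1800)^(1/3) = 1.532 × 10⁵ km
d/d_R = (98000) / (1.532 × 10⁵) = 0.64
Since d/d_R < 1, the body is inside the Roche limit.

inside; d/d_R ≈ 0.64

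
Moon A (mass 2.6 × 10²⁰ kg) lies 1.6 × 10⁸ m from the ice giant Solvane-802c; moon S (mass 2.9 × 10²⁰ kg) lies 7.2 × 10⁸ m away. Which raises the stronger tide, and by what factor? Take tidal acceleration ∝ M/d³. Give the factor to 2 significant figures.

Moon A, by a factor of ≈ 82

Tidal acceleration ∝ M/d³, so compare M/d³ for each.
Moon A: (2.6 × 10²⁰) / (1.6 × 10⁸)³ = 6.348 × 10⁻⁵
Moon S: (2.9 × 10²⁰) / (7.2 × 10⁸)³ = 7.770 × 10⁻⁷
Ratio (larger/smaller) = 82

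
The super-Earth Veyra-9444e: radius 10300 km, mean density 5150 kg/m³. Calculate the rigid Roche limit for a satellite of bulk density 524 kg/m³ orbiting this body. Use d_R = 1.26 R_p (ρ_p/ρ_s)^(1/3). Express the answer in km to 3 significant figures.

27800 km

d_R = 1.26 × 10300 km × (5150/524)^(1/3)
    = 27800 km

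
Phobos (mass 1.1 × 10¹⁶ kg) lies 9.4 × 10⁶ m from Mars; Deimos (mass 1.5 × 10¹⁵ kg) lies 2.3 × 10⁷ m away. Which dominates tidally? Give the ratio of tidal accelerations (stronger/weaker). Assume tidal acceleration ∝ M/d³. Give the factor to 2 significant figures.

Phobos, by a factor of ≈ 110

Tidal acceleration ∝ M/d³, so compare M/d³ for each.
Phobos: (1.1 × 10¹⁶) / (9.4 × 10⁶)³ = 1.324 × 10⁻⁵
Deimos: (1.5 × 10¹⁵) / (2.3 × 10⁷)³ = 1.233 × 10⁻⁷
Ratio (larger/smaller) = 110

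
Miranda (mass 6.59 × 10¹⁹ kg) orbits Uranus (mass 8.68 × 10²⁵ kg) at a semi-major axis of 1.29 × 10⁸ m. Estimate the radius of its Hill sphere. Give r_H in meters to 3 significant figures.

8.16 × 10⁵ m

r_H ≈ a (m/3M)^(1/3)
    = (1.29 × 10⁸) × (6.59 × 10¹⁹ / (3 × 8.68 × 10²⁵))^(1/3)
    = 8.16 × 10⁵ m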